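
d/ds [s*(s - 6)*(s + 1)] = 3*s^2 - 10*s - 6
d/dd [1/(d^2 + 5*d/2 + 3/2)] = 2*(-4*d - 5)/(2*d^2 + 5*d + 3)^2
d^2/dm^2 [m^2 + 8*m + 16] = 2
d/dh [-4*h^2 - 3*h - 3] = -8*h - 3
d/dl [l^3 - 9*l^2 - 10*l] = 3*l^2 - 18*l - 10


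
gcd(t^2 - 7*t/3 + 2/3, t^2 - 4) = t - 2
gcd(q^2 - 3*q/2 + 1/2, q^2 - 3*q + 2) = q - 1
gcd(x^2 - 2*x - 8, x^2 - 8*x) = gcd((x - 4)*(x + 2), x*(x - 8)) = 1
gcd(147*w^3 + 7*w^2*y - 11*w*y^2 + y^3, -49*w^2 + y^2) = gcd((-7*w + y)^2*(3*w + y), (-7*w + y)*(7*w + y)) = -7*w + y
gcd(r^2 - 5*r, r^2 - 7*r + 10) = r - 5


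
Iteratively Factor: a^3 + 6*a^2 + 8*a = (a)*(a^2 + 6*a + 8) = a*(a + 2)*(a + 4)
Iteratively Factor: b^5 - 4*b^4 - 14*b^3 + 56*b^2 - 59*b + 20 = (b + 4)*(b^4 - 8*b^3 + 18*b^2 - 16*b + 5) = (b - 5)*(b + 4)*(b^3 - 3*b^2 + 3*b - 1) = (b - 5)*(b - 1)*(b + 4)*(b^2 - 2*b + 1) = (b - 5)*(b - 1)^2*(b + 4)*(b - 1)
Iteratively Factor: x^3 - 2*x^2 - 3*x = (x - 3)*(x^2 + x) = x*(x - 3)*(x + 1)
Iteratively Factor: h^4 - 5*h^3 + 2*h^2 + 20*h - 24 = (h + 2)*(h^3 - 7*h^2 + 16*h - 12) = (h - 3)*(h + 2)*(h^2 - 4*h + 4) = (h - 3)*(h - 2)*(h + 2)*(h - 2)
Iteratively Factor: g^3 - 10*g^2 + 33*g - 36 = (g - 3)*(g^2 - 7*g + 12) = (g - 3)^2*(g - 4)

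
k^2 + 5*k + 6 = (k + 2)*(k + 3)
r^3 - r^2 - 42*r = r*(r - 7)*(r + 6)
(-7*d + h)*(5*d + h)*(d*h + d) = -35*d^3*h - 35*d^3 - 2*d^2*h^2 - 2*d^2*h + d*h^3 + d*h^2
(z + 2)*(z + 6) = z^2 + 8*z + 12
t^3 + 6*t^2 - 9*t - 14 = (t - 2)*(t + 1)*(t + 7)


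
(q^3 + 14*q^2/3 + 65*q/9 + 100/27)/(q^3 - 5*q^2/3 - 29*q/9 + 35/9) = (9*q^2 + 27*q + 20)/(3*(3*q^2 - 10*q + 7))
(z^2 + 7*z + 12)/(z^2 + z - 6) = (z + 4)/(z - 2)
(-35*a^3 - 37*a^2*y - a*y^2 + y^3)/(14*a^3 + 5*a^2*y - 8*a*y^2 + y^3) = (5*a + y)/(-2*a + y)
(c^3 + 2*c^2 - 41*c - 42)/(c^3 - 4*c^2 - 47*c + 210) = (c + 1)/(c - 5)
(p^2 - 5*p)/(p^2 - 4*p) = (p - 5)/(p - 4)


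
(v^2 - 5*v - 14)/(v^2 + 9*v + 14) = (v - 7)/(v + 7)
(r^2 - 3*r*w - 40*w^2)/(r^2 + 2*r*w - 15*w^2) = (r - 8*w)/(r - 3*w)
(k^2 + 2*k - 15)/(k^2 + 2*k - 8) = (k^2 + 2*k - 15)/(k^2 + 2*k - 8)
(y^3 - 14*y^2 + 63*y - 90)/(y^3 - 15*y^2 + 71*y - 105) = (y - 6)/(y - 7)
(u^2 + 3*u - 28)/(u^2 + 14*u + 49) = (u - 4)/(u + 7)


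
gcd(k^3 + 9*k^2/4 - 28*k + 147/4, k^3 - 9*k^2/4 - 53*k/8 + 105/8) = k^2 - 19*k/4 + 21/4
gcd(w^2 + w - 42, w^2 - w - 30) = w - 6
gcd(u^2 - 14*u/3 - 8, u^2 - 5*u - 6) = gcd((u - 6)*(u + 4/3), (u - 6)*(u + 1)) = u - 6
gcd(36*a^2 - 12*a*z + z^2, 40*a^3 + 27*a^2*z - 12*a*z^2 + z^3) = 1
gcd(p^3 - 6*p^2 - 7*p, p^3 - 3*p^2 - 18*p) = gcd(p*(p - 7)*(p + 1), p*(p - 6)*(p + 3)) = p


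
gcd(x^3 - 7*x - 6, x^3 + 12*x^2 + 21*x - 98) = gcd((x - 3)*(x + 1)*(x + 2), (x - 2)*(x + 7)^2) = 1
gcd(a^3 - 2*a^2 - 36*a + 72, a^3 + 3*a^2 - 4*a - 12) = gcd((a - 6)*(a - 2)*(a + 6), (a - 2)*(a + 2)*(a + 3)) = a - 2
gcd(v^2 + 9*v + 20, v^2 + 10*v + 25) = v + 5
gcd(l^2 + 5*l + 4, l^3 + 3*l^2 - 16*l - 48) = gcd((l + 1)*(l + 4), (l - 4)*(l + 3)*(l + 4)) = l + 4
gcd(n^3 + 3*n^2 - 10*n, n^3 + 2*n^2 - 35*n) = n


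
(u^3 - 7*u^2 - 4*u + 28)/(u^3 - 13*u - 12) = (-u^3 + 7*u^2 + 4*u - 28)/(-u^3 + 13*u + 12)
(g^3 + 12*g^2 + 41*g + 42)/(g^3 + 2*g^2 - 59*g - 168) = (g + 2)/(g - 8)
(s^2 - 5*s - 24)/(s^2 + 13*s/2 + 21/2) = 2*(s - 8)/(2*s + 7)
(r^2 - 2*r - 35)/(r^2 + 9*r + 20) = (r - 7)/(r + 4)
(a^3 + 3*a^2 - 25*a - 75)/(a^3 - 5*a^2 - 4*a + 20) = (a^2 + 8*a + 15)/(a^2 - 4)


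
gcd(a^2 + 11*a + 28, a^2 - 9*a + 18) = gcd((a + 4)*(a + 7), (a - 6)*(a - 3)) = 1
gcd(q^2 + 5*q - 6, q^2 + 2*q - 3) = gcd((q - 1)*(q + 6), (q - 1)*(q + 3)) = q - 1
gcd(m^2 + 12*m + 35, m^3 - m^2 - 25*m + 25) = m + 5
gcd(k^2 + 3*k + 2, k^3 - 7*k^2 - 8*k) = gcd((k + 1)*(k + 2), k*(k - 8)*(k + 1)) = k + 1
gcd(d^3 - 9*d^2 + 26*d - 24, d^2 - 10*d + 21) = d - 3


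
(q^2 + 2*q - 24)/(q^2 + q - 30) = (q - 4)/(q - 5)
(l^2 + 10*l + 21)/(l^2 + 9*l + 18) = (l + 7)/(l + 6)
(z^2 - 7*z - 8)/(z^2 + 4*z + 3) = (z - 8)/(z + 3)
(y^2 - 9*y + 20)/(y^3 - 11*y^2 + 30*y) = (y - 4)/(y*(y - 6))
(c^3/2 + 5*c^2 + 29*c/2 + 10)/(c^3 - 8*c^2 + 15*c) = (c^3 + 10*c^2 + 29*c + 20)/(2*c*(c^2 - 8*c + 15))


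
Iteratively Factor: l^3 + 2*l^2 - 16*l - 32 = (l + 2)*(l^2 - 16) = (l + 2)*(l + 4)*(l - 4)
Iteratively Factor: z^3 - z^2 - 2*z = (z + 1)*(z^2 - 2*z) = z*(z + 1)*(z - 2)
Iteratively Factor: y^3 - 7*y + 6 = (y + 3)*(y^2 - 3*y + 2) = (y - 1)*(y + 3)*(y - 2)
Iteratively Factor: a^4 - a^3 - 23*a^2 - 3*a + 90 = (a + 3)*(a^3 - 4*a^2 - 11*a + 30) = (a + 3)^2*(a^2 - 7*a + 10) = (a - 5)*(a + 3)^2*(a - 2)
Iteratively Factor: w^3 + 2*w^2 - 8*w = (w - 2)*(w^2 + 4*w) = (w - 2)*(w + 4)*(w)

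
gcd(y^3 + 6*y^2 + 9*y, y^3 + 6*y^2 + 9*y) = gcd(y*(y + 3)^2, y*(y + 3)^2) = y^3 + 6*y^2 + 9*y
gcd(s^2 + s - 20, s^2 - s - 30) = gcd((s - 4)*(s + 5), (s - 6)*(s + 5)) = s + 5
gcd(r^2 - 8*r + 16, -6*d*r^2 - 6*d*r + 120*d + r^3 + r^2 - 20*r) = r - 4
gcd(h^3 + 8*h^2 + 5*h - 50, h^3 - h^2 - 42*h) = 1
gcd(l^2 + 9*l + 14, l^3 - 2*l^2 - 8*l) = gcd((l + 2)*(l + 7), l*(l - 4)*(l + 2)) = l + 2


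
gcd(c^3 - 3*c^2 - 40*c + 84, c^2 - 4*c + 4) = c - 2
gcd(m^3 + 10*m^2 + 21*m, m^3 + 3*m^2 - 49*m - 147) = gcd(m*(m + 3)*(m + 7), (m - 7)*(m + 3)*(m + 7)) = m^2 + 10*m + 21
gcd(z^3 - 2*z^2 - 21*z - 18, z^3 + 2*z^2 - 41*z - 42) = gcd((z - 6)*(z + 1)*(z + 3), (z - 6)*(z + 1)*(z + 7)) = z^2 - 5*z - 6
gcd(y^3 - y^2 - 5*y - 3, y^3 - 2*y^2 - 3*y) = y^2 - 2*y - 3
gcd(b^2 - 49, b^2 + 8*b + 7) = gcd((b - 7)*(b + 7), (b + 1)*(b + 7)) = b + 7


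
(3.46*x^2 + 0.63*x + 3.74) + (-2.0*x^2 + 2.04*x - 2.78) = 1.46*x^2 + 2.67*x + 0.96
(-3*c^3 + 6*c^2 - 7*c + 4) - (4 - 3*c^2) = -3*c^3 + 9*c^2 - 7*c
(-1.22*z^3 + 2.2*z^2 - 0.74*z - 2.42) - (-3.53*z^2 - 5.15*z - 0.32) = -1.22*z^3 + 5.73*z^2 + 4.41*z - 2.1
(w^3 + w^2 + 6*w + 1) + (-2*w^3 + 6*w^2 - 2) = -w^3 + 7*w^2 + 6*w - 1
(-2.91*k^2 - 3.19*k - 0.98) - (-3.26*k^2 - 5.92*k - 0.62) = 0.35*k^2 + 2.73*k - 0.36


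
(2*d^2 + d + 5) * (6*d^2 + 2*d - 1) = 12*d^4 + 10*d^3 + 30*d^2 + 9*d - 5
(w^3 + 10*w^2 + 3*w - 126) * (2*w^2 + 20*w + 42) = 2*w^5 + 40*w^4 + 248*w^3 + 228*w^2 - 2394*w - 5292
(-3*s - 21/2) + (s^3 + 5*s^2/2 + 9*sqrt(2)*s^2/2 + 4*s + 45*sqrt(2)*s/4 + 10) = s^3 + 5*s^2/2 + 9*sqrt(2)*s^2/2 + s + 45*sqrt(2)*s/4 - 1/2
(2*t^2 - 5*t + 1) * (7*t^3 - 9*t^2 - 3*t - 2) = 14*t^5 - 53*t^4 + 46*t^3 + 2*t^2 + 7*t - 2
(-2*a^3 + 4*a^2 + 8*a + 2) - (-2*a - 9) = -2*a^3 + 4*a^2 + 10*a + 11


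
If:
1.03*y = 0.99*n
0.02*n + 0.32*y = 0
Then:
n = 0.00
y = 0.00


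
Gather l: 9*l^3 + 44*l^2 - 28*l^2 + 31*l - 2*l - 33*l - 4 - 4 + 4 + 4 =9*l^3 + 16*l^2 - 4*l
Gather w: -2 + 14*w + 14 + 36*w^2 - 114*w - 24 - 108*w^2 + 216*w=-72*w^2 + 116*w - 12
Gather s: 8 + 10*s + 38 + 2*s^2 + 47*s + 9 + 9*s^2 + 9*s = 11*s^2 + 66*s + 55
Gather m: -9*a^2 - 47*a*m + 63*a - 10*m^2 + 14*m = -9*a^2 + 63*a - 10*m^2 + m*(14 - 47*a)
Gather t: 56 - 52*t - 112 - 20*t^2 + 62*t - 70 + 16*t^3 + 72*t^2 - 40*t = 16*t^3 + 52*t^2 - 30*t - 126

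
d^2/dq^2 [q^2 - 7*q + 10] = 2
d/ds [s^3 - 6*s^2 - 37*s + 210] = 3*s^2 - 12*s - 37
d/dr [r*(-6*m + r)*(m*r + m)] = m*(-12*m*r - 6*m + 3*r^2 + 2*r)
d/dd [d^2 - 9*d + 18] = 2*d - 9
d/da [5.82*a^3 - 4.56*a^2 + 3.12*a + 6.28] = 17.46*a^2 - 9.12*a + 3.12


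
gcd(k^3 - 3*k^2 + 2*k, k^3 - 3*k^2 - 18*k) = k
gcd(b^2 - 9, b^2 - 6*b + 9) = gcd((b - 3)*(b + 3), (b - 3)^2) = b - 3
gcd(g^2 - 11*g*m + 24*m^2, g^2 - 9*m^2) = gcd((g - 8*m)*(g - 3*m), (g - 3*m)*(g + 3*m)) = g - 3*m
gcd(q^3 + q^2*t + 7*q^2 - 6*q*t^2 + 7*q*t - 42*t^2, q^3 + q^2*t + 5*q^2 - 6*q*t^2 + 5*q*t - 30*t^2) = q^2 + q*t - 6*t^2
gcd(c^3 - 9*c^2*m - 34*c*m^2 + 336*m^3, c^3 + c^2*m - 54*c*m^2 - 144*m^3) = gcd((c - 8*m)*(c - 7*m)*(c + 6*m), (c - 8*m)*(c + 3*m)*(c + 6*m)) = c^2 - 2*c*m - 48*m^2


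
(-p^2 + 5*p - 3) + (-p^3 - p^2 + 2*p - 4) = -p^3 - 2*p^2 + 7*p - 7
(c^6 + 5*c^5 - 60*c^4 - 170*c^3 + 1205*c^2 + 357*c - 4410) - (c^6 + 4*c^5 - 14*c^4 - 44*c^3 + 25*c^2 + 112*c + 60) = c^5 - 46*c^4 - 126*c^3 + 1180*c^2 + 245*c - 4470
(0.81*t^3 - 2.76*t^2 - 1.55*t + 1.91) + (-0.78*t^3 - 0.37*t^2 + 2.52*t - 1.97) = 0.03*t^3 - 3.13*t^2 + 0.97*t - 0.0600000000000001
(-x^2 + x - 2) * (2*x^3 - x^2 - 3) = -2*x^5 + 3*x^4 - 5*x^3 + 5*x^2 - 3*x + 6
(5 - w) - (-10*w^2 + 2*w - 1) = 10*w^2 - 3*w + 6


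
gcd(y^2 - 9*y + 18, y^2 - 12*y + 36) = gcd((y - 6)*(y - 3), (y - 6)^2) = y - 6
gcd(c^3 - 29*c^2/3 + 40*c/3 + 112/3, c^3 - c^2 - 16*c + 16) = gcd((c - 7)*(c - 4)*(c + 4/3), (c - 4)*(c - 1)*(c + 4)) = c - 4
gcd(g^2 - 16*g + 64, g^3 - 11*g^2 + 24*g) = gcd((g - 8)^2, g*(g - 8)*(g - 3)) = g - 8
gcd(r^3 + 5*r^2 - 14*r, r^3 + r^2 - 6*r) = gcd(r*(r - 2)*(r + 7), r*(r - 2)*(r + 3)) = r^2 - 2*r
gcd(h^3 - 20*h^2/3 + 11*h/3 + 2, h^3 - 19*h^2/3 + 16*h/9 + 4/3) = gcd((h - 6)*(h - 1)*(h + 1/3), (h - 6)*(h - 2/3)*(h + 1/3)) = h^2 - 17*h/3 - 2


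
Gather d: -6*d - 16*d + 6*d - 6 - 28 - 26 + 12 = -16*d - 48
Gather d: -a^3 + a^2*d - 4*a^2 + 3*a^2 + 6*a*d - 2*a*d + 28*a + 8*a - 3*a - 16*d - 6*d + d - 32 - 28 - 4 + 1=-a^3 - a^2 + 33*a + d*(a^2 + 4*a - 21) - 63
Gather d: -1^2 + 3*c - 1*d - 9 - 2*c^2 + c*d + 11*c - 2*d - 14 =-2*c^2 + 14*c + d*(c - 3) - 24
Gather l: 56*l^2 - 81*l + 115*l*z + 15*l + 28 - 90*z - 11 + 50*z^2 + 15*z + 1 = 56*l^2 + l*(115*z - 66) + 50*z^2 - 75*z + 18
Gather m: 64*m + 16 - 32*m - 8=32*m + 8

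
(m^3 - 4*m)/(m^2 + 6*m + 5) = m*(m^2 - 4)/(m^2 + 6*m + 5)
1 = 1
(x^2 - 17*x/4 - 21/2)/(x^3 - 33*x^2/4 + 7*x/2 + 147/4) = (x - 6)/(x^2 - 10*x + 21)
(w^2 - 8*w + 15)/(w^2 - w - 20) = (w - 3)/(w + 4)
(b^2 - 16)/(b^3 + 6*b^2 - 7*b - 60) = (b - 4)/(b^2 + 2*b - 15)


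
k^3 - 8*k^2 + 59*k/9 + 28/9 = (k - 7)*(k - 4/3)*(k + 1/3)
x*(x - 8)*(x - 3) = x^3 - 11*x^2 + 24*x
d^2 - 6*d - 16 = (d - 8)*(d + 2)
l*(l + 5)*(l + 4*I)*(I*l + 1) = I*l^4 - 3*l^3 + 5*I*l^3 - 15*l^2 + 4*I*l^2 + 20*I*l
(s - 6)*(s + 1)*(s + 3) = s^3 - 2*s^2 - 21*s - 18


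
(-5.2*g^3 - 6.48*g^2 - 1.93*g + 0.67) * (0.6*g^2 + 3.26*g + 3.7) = -3.12*g^5 - 20.84*g^4 - 41.5228*g^3 - 29.8658*g^2 - 4.9568*g + 2.479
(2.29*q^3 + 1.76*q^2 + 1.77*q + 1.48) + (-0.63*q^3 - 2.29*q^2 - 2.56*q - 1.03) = 1.66*q^3 - 0.53*q^2 - 0.79*q + 0.45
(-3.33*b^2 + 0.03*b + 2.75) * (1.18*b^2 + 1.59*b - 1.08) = -3.9294*b^4 - 5.2593*b^3 + 6.8891*b^2 + 4.3401*b - 2.97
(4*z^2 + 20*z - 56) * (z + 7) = 4*z^3 + 48*z^2 + 84*z - 392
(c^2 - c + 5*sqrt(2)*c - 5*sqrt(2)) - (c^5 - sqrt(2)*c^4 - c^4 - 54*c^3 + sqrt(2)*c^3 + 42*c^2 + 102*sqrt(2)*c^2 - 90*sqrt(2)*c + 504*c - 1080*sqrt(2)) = -c^5 + c^4 + sqrt(2)*c^4 - sqrt(2)*c^3 + 54*c^3 - 102*sqrt(2)*c^2 - 41*c^2 - 505*c + 95*sqrt(2)*c + 1075*sqrt(2)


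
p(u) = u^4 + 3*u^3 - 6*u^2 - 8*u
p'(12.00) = 8056.00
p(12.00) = 24960.00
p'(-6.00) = -476.00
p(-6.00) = 480.00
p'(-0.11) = -6.58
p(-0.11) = 0.80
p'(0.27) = -10.51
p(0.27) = -2.53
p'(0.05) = -8.58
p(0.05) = -0.41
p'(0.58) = -11.15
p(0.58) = -5.96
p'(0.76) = -10.17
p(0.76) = -7.90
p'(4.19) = 393.97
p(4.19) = 390.04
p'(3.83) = 302.79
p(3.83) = 265.07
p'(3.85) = 307.47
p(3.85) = 271.17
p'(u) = 4*u^3 + 9*u^2 - 12*u - 8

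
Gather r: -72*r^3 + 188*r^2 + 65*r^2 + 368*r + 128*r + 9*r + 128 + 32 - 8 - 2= -72*r^3 + 253*r^2 + 505*r + 150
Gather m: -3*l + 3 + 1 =4 - 3*l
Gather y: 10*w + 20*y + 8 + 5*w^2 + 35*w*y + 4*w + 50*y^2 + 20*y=5*w^2 + 14*w + 50*y^2 + y*(35*w + 40) + 8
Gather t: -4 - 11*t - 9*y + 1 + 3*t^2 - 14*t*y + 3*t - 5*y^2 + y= 3*t^2 + t*(-14*y - 8) - 5*y^2 - 8*y - 3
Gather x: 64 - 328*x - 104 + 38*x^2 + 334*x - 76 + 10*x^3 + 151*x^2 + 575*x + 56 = 10*x^3 + 189*x^2 + 581*x - 60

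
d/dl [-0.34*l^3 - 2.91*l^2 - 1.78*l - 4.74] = -1.02*l^2 - 5.82*l - 1.78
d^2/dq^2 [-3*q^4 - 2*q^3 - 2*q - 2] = 12*q*(-3*q - 1)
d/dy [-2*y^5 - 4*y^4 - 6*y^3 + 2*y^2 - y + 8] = -10*y^4 - 16*y^3 - 18*y^2 + 4*y - 1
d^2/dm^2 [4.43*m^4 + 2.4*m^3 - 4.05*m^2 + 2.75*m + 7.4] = 53.16*m^2 + 14.4*m - 8.1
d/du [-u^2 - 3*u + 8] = -2*u - 3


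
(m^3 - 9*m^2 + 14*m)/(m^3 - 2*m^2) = (m - 7)/m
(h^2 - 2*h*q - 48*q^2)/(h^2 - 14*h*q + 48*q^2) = (-h - 6*q)/(-h + 6*q)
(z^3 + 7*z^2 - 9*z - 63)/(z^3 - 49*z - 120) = (z^2 + 4*z - 21)/(z^2 - 3*z - 40)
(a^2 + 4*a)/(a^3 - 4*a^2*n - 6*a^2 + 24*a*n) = (a + 4)/(a^2 - 4*a*n - 6*a + 24*n)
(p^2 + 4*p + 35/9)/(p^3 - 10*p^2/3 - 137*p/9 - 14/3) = (3*p + 5)/(3*p^2 - 17*p - 6)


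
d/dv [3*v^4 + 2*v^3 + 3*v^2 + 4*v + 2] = 12*v^3 + 6*v^2 + 6*v + 4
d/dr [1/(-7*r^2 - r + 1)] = (14*r + 1)/(7*r^2 + r - 1)^2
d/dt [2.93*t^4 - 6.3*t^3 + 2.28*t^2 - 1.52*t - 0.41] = 11.72*t^3 - 18.9*t^2 + 4.56*t - 1.52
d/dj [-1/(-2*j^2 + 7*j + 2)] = (7 - 4*j)/(-2*j^2 + 7*j + 2)^2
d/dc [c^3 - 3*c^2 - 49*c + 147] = 3*c^2 - 6*c - 49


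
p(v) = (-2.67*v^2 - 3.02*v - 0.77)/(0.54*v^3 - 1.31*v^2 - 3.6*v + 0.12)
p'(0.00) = -217.67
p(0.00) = -6.42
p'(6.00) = 1.22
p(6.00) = -2.40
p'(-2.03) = 4.51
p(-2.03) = 2.27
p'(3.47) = 13.35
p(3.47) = 7.77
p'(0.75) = 0.06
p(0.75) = 1.47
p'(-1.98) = 6.02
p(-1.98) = 2.53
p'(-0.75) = 0.53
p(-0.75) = -0.00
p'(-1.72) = 184.57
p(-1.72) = 11.16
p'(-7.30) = 0.05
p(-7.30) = 0.48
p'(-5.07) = 0.10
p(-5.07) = 0.63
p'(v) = (-5.34*v - 3.02)/(0.54*v^3 - 1.31*v^2 - 3.6*v + 0.12) + (-2.67*v^2 - 3.02*v - 0.77)*(-1.62*v^2 + 2.62*v + 3.6)/(0.54*v^3 - 1.31*v^2 - 3.6*v + 0.12)^2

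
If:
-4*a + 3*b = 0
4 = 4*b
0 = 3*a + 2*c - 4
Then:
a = 3/4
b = 1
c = 7/8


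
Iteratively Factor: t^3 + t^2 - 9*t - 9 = (t + 3)*(t^2 - 2*t - 3) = (t + 1)*(t + 3)*(t - 3)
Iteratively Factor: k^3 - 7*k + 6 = (k + 3)*(k^2 - 3*k + 2) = (k - 2)*(k + 3)*(k - 1)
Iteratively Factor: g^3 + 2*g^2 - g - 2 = (g + 2)*(g^2 - 1) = (g - 1)*(g + 2)*(g + 1)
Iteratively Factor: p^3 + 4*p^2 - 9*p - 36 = (p + 4)*(p^2 - 9) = (p + 3)*(p + 4)*(p - 3)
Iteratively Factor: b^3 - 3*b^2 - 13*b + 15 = (b + 3)*(b^2 - 6*b + 5) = (b - 5)*(b + 3)*(b - 1)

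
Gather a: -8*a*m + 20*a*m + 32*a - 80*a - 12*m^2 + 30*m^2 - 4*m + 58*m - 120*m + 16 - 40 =a*(12*m - 48) + 18*m^2 - 66*m - 24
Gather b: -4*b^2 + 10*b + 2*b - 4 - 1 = -4*b^2 + 12*b - 5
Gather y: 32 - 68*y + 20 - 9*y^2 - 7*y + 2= -9*y^2 - 75*y + 54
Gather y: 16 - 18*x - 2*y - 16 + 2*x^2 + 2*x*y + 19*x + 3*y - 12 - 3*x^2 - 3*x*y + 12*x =-x^2 + 13*x + y*(1 - x) - 12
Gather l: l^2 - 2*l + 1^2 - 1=l^2 - 2*l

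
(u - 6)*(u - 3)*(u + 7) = u^3 - 2*u^2 - 45*u + 126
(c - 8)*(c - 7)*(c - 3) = c^3 - 18*c^2 + 101*c - 168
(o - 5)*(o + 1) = o^2 - 4*o - 5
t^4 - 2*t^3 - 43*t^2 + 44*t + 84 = (t - 7)*(t - 2)*(t + 1)*(t + 6)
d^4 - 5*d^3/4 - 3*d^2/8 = d^2*(d - 3/2)*(d + 1/4)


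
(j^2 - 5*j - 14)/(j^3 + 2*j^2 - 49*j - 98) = 1/(j + 7)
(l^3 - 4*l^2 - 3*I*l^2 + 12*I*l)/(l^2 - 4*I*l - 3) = l*(l - 4)/(l - I)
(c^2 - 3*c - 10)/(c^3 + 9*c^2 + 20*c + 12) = (c - 5)/(c^2 + 7*c + 6)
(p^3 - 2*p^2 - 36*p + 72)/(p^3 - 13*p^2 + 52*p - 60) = (p + 6)/(p - 5)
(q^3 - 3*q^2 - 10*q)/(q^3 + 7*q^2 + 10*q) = (q - 5)/(q + 5)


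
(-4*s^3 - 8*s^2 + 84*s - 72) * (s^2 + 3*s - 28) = -4*s^5 - 20*s^4 + 172*s^3 + 404*s^2 - 2568*s + 2016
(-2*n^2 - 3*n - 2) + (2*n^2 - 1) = -3*n - 3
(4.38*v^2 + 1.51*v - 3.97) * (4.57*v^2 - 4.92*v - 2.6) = 20.0166*v^4 - 14.6489*v^3 - 36.9601*v^2 + 15.6064*v + 10.322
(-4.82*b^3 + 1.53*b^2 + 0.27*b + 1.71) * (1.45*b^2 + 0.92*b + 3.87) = -6.989*b^5 - 2.2159*b^4 - 16.8543*b^3 + 8.649*b^2 + 2.6181*b + 6.6177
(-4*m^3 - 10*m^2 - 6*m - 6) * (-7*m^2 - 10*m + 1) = 28*m^5 + 110*m^4 + 138*m^3 + 92*m^2 + 54*m - 6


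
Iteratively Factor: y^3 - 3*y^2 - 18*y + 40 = (y - 5)*(y^2 + 2*y - 8) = (y - 5)*(y + 4)*(y - 2)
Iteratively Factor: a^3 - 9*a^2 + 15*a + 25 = (a - 5)*(a^2 - 4*a - 5) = (a - 5)^2*(a + 1)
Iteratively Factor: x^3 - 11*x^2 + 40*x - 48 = (x - 4)*(x^2 - 7*x + 12) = (x - 4)^2*(x - 3)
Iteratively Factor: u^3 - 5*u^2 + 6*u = (u - 3)*(u^2 - 2*u) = u*(u - 3)*(u - 2)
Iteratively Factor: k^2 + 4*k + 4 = (k + 2)*(k + 2)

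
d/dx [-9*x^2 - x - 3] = -18*x - 1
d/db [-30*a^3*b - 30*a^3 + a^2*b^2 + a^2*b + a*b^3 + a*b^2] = a*(-30*a^2 + 2*a*b + a + 3*b^2 + 2*b)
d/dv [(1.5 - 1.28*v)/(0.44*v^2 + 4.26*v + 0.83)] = (0.5632*v^2 - 1.32*v - 7.4524)/(0.1936*v^4 + 3.7488*v^3 + 18.878*v^2 + 7.0716*v + 0.6889)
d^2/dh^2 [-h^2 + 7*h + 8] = -2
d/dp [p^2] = 2*p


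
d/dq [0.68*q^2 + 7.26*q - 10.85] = 1.36*q + 7.26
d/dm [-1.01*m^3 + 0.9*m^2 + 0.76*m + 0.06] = -3.03*m^2 + 1.8*m + 0.76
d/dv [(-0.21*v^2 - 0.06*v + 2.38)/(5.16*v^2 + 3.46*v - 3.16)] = (-0.417*v^2 - 23.2344*v - 8.0452)/(26.6256*v^4 + 35.7072*v^3 - 20.6396*v^2 - 21.8672*v + 9.9856)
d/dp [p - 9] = 1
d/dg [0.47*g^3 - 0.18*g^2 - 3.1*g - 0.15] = 1.41*g^2 - 0.36*g - 3.1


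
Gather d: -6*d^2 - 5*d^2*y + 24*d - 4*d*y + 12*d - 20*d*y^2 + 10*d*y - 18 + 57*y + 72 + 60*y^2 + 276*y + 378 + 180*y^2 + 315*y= d^2*(-5*y - 6) + d*(-20*y^2 + 6*y + 36) + 240*y^2 + 648*y + 432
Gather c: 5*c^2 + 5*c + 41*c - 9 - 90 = 5*c^2 + 46*c - 99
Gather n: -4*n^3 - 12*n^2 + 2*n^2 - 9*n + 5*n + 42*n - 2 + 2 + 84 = -4*n^3 - 10*n^2 + 38*n + 84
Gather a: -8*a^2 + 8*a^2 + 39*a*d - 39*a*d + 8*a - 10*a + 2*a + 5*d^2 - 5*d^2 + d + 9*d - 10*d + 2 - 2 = 0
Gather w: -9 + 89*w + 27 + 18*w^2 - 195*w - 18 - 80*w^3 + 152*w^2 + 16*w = -80*w^3 + 170*w^2 - 90*w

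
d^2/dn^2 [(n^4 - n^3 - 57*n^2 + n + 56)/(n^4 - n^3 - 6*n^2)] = 6*(-51*n^6 + 53*n^5 + 65*n^4 - 285*n^3 - 890*n^2 + 908*n + 2016)/(n^4*(n^6 - 3*n^5 - 15*n^4 + 35*n^3 + 90*n^2 - 108*n - 216))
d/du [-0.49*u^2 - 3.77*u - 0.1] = -0.98*u - 3.77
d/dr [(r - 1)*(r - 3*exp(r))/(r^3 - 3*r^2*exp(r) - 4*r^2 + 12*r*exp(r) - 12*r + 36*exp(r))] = (-r^2 + 2*r - 16)/(r^4 - 8*r^3 - 8*r^2 + 96*r + 144)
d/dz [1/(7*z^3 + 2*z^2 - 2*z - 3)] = (-21*z^2 - 4*z + 2)/(7*z^3 + 2*z^2 - 2*z - 3)^2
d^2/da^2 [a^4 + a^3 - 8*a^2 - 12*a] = 12*a^2 + 6*a - 16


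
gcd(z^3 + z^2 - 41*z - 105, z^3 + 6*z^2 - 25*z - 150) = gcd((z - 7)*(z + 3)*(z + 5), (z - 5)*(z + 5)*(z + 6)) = z + 5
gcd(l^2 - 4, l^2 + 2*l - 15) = 1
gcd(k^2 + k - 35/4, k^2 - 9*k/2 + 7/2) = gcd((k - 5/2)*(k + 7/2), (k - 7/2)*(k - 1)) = 1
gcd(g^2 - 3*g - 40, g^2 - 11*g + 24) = g - 8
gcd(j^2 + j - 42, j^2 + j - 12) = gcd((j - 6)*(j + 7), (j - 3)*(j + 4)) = 1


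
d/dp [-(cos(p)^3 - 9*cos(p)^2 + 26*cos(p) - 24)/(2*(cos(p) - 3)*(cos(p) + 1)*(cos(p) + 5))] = 3*(-cos(p) + cos(2*p) - 12)*sin(p)/((cos(p) + 1)^2*(cos(p) + 5)^2)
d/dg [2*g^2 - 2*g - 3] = 4*g - 2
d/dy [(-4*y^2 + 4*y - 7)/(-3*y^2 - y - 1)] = (16*y^2 - 34*y - 11)/(9*y^4 + 6*y^3 + 7*y^2 + 2*y + 1)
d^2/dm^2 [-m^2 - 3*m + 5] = -2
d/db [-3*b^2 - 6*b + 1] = -6*b - 6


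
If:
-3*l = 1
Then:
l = -1/3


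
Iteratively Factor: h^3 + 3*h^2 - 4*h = (h)*(h^2 + 3*h - 4) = h*(h - 1)*(h + 4)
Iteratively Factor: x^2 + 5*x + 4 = (x + 4)*(x + 1)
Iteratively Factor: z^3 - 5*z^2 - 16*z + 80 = (z - 5)*(z^2 - 16) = (z - 5)*(z - 4)*(z + 4)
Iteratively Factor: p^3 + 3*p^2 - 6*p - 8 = (p + 4)*(p^2 - p - 2) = (p + 1)*(p + 4)*(p - 2)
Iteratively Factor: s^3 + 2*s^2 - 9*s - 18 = (s + 2)*(s^2 - 9) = (s - 3)*(s + 2)*(s + 3)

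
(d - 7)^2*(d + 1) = d^3 - 13*d^2 + 35*d + 49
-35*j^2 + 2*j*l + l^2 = (-5*j + l)*(7*j + l)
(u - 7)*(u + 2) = u^2 - 5*u - 14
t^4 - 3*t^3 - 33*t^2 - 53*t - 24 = (t - 8)*(t + 1)^2*(t + 3)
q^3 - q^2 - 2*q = q*(q - 2)*(q + 1)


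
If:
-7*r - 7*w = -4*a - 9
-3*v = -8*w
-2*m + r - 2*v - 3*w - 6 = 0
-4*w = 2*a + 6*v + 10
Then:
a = -10*w - 5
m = -158*w/21 - 53/14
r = -47*w/7 - 11/7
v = 8*w/3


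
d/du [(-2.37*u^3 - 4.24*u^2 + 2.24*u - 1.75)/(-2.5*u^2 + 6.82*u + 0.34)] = (5.925*u^4 - 32.3268*u^3 - 25.7342*u^2 - 11.6332*u + 12.6966)/(6.25*u^4 - 34.1*u^3 + 44.8124*u^2 + 4.6376*u + 0.1156)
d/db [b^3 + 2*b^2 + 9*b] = 3*b^2 + 4*b + 9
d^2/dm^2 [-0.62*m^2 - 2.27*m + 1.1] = -1.24000000000000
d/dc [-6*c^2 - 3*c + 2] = -12*c - 3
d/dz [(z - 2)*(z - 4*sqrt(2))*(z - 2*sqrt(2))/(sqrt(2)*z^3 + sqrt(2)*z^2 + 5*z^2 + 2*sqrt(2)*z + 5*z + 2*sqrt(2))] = (3*sqrt(2)*z^4 + 17*z^4 - 28*sqrt(2)*z^3 - 38*z^3 - 138*z^2 - 8*sqrt(2)*z^2 + 56*sqrt(2)*z + 272*z + 96*sqrt(2) + 208)/(2*z^6 + 4*z^5 + 10*sqrt(2)*z^5 + 20*sqrt(2)*z^4 + 35*z^4 + 30*sqrt(2)*z^3 + 66*z^3 + 41*z^2 + 40*sqrt(2)*z^2 + 16*z + 20*sqrt(2)*z + 8)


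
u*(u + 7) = u^2 + 7*u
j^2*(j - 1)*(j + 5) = j^4 + 4*j^3 - 5*j^2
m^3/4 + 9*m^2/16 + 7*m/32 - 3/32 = (m/4 + 1/4)*(m - 1/4)*(m + 3/2)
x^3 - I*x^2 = x^2*(x - I)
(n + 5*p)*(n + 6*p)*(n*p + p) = n^3*p + 11*n^2*p^2 + n^2*p + 30*n*p^3 + 11*n*p^2 + 30*p^3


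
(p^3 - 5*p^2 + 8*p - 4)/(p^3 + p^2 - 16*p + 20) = (p - 1)/(p + 5)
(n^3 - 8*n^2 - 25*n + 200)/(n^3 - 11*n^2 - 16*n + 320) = (n - 5)/(n - 8)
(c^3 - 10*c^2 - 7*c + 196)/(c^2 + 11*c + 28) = (c^2 - 14*c + 49)/(c + 7)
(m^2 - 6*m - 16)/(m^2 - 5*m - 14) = (m - 8)/(m - 7)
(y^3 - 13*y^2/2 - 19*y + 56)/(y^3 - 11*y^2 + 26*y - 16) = (y + 7/2)/(y - 1)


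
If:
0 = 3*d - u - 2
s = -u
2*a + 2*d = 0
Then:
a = -u/3 - 2/3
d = u/3 + 2/3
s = -u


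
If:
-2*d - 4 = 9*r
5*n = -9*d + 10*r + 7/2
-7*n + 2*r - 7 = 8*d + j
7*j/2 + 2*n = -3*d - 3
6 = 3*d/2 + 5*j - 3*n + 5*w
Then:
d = 733/862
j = -167/431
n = -904/431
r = -273/431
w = 637/8620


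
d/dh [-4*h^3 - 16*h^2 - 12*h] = -12*h^2 - 32*h - 12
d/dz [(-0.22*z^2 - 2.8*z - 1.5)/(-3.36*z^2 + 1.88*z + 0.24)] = (-9.8216*z^2 - 10.1856*z + 2.148)/(11.2896*z^4 - 12.6336*z^3 + 1.9216*z^2 + 0.9024*z + 0.0576)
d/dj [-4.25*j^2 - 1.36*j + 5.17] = -8.5*j - 1.36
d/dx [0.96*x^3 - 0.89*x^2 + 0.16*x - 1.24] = 2.88*x^2 - 1.78*x + 0.16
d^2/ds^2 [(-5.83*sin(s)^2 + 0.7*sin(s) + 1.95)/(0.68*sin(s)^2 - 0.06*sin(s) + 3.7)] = (-0.0858159999999997*sin(s)^5 - 62.287412*sin(s)^4 + 7.094732*sin(s)^3 + 432.13294*sin(s)^2 - 21.06046*sin(s) - 169.11296)/(0.314432*sin(s)^6 - 0.083232*sin(s)^5 + 5.139984*sin(s)^4 - 0.905976*sin(s)^3 + 27.96756*sin(s)^2 - 2.4642*sin(s) + 50.653)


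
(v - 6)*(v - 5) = v^2 - 11*v + 30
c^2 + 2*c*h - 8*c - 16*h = (c - 8)*(c + 2*h)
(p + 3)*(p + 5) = p^2 + 8*p + 15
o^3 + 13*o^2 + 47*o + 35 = (o + 1)*(o + 5)*(o + 7)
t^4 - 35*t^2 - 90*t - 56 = (t - 7)*(t + 1)*(t + 2)*(t + 4)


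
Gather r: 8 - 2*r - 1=7 - 2*r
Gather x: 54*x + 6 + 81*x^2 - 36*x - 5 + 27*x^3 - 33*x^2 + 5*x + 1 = 27*x^3 + 48*x^2 + 23*x + 2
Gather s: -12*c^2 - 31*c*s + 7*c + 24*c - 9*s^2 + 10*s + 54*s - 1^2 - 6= -12*c^2 + 31*c - 9*s^2 + s*(64 - 31*c) - 7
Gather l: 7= 7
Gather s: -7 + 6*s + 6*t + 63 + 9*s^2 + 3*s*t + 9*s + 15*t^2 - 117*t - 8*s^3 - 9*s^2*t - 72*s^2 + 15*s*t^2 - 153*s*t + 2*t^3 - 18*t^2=-8*s^3 + s^2*(-9*t - 63) + s*(15*t^2 - 150*t + 15) + 2*t^3 - 3*t^2 - 111*t + 56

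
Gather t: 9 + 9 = 18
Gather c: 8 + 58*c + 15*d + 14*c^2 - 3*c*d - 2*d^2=14*c^2 + c*(58 - 3*d) - 2*d^2 + 15*d + 8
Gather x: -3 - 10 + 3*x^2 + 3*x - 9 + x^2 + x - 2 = 4*x^2 + 4*x - 24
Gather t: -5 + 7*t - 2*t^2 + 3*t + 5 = -2*t^2 + 10*t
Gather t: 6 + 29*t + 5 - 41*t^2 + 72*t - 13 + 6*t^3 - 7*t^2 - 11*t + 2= 6*t^3 - 48*t^2 + 90*t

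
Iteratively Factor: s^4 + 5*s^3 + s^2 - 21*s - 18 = (s + 1)*(s^3 + 4*s^2 - 3*s - 18) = (s + 1)*(s + 3)*(s^2 + s - 6) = (s + 1)*(s + 3)^2*(s - 2)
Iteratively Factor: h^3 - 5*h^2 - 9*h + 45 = (h - 5)*(h^2 - 9) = (h - 5)*(h - 3)*(h + 3)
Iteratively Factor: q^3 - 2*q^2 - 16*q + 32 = (q + 4)*(q^2 - 6*q + 8) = (q - 2)*(q + 4)*(q - 4)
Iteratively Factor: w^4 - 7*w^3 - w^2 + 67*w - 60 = (w + 3)*(w^3 - 10*w^2 + 29*w - 20) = (w - 4)*(w + 3)*(w^2 - 6*w + 5) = (w - 4)*(w - 1)*(w + 3)*(w - 5)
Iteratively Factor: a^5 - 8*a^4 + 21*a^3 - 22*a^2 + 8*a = (a - 2)*(a^4 - 6*a^3 + 9*a^2 - 4*a) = (a - 2)*(a - 1)*(a^3 - 5*a^2 + 4*a) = (a - 4)*(a - 2)*(a - 1)*(a^2 - a) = a*(a - 4)*(a - 2)*(a - 1)*(a - 1)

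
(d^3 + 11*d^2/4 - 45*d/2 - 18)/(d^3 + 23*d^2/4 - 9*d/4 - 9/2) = (d - 4)/(d - 1)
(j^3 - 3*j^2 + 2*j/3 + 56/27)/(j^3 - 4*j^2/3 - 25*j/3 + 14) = (j^2 - 2*j/3 - 8/9)/(j^2 + j - 6)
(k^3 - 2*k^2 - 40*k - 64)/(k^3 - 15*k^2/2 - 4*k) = 2*(k^2 + 6*k + 8)/(k*(2*k + 1))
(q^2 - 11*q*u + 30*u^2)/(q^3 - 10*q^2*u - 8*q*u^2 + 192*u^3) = (q - 5*u)/(q^2 - 4*q*u - 32*u^2)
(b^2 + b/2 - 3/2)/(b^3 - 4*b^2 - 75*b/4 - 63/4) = 2*(b - 1)/(2*b^2 - 11*b - 21)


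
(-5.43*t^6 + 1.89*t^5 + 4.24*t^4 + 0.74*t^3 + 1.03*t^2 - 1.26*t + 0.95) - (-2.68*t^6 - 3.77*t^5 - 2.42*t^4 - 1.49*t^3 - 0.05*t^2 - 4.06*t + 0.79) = -2.75*t^6 + 5.66*t^5 + 6.66*t^4 + 2.23*t^3 + 1.08*t^2 + 2.8*t + 0.16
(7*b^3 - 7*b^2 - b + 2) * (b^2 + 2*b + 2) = 7*b^5 + 7*b^4 - b^3 - 14*b^2 + 2*b + 4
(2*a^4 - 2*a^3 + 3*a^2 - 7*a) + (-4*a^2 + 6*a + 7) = 2*a^4 - 2*a^3 - a^2 - a + 7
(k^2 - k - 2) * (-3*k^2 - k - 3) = -3*k^4 + 2*k^3 + 4*k^2 + 5*k + 6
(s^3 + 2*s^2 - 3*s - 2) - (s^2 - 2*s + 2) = s^3 + s^2 - s - 4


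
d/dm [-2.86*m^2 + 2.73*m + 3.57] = 2.73 - 5.72*m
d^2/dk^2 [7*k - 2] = 0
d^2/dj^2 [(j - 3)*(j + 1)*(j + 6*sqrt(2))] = 6*j - 4 + 12*sqrt(2)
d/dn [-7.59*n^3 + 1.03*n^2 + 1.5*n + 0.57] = -22.77*n^2 + 2.06*n + 1.5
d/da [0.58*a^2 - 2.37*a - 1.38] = 1.16*a - 2.37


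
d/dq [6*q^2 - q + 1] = 12*q - 1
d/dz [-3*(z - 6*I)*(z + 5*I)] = -6*z + 3*I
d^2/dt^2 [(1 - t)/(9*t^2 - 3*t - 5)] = 6*(3*(t - 1)*(6*t - 1)^2 + (9*t - 4)*(-9*t^2 + 3*t + 5))/(-9*t^2 + 3*t + 5)^3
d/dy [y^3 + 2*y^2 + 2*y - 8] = 3*y^2 + 4*y + 2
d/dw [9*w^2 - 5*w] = 18*w - 5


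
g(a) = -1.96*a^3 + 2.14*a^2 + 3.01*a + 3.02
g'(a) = -5.88*a^2 + 4.28*a + 3.01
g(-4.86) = 263.93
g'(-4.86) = -156.67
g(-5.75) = 429.08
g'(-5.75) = -216.01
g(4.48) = -116.78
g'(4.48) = -95.83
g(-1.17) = 5.57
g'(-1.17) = -10.05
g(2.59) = -8.88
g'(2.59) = -25.35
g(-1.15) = 5.37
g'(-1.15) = -9.69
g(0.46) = 4.67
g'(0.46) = 3.73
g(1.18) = 6.33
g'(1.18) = -0.13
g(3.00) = -21.61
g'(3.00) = -37.07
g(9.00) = -1225.39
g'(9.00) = -434.75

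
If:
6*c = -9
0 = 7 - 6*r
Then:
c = -3/2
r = 7/6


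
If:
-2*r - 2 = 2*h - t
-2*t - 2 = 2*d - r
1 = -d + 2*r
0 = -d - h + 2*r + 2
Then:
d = -39/7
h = 3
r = -16/7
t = 24/7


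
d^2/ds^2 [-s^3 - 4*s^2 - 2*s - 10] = -6*s - 8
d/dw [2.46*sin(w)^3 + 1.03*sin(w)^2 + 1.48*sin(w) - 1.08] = (7.38*sin(w)^2 + 2.06*sin(w) + 1.48)*cos(w)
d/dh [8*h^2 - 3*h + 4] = 16*h - 3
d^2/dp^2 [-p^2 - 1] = -2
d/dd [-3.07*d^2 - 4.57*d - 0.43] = -6.14*d - 4.57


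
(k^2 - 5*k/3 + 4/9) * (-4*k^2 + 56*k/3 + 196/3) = -4*k^4 + 76*k^3/3 + 292*k^2/9 - 2716*k/27 + 784/27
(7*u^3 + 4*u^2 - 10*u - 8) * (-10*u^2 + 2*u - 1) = -70*u^5 - 26*u^4 + 101*u^3 + 56*u^2 - 6*u + 8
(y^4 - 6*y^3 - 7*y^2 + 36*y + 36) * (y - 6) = y^5 - 12*y^4 + 29*y^3 + 78*y^2 - 180*y - 216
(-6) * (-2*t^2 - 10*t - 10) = 12*t^2 + 60*t + 60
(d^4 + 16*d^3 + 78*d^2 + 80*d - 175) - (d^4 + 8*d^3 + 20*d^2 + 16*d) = 8*d^3 + 58*d^2 + 64*d - 175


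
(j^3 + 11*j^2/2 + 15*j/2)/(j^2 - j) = (2*j^2 + 11*j + 15)/(2*(j - 1))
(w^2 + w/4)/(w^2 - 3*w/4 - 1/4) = w/(w - 1)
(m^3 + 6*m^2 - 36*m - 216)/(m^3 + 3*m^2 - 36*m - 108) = (m + 6)/(m + 3)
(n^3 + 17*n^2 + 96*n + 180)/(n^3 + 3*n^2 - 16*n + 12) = (n^2 + 11*n + 30)/(n^2 - 3*n + 2)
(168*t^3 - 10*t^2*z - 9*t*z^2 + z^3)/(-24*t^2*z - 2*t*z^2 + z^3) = (-7*t + z)/z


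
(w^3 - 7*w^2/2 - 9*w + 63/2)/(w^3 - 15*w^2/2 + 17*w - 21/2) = (w + 3)/(w - 1)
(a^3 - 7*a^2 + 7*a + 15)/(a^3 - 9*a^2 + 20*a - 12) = (a^3 - 7*a^2 + 7*a + 15)/(a^3 - 9*a^2 + 20*a - 12)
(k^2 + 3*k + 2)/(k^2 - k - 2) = (k + 2)/(k - 2)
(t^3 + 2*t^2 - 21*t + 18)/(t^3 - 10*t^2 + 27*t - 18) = (t + 6)/(t - 6)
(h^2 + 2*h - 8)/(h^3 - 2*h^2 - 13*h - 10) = (-h^2 - 2*h + 8)/(-h^3 + 2*h^2 + 13*h + 10)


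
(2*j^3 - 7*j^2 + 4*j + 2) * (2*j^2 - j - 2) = 4*j^5 - 16*j^4 + 11*j^3 + 14*j^2 - 10*j - 4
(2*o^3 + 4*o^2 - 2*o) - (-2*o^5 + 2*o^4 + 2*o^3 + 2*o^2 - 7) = 2*o^5 - 2*o^4 + 2*o^2 - 2*o + 7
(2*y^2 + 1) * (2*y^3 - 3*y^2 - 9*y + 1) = 4*y^5 - 6*y^4 - 16*y^3 - y^2 - 9*y + 1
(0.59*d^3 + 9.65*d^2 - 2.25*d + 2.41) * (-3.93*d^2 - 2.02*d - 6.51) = -2.3187*d^5 - 39.1163*d^4 - 14.4914*d^3 - 67.7478*d^2 + 9.7793*d - 15.6891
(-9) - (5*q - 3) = -5*q - 6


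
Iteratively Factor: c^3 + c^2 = (c)*(c^2 + c) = c*(c + 1)*(c)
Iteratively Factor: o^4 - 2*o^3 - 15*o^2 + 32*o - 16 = (o - 4)*(o^3 + 2*o^2 - 7*o + 4) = (o - 4)*(o + 4)*(o^2 - 2*o + 1) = (o - 4)*(o - 1)*(o + 4)*(o - 1)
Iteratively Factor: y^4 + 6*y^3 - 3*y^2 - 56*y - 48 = (y - 3)*(y^3 + 9*y^2 + 24*y + 16) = (y - 3)*(y + 4)*(y^2 + 5*y + 4) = (y - 3)*(y + 4)^2*(y + 1)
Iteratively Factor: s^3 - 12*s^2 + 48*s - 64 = (s - 4)*(s^2 - 8*s + 16) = (s - 4)^2*(s - 4)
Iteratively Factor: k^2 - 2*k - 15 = (k + 3)*(k - 5)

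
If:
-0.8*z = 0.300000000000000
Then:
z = -0.38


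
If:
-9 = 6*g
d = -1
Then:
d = -1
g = -3/2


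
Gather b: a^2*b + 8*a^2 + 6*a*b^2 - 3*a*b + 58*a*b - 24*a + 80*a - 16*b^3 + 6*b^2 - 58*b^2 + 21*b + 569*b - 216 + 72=8*a^2 + 56*a - 16*b^3 + b^2*(6*a - 52) + b*(a^2 + 55*a + 590) - 144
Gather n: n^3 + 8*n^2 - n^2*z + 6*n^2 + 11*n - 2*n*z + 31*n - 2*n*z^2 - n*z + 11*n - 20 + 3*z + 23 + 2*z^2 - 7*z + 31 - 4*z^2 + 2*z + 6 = n^3 + n^2*(14 - z) + n*(-2*z^2 - 3*z + 53) - 2*z^2 - 2*z + 40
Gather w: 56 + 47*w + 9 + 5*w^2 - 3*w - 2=5*w^2 + 44*w + 63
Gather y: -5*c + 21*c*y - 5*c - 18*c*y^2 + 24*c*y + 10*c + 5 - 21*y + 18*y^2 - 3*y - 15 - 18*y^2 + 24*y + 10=-18*c*y^2 + 45*c*y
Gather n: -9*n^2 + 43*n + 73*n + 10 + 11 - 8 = -9*n^2 + 116*n + 13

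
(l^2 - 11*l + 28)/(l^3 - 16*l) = (l - 7)/(l*(l + 4))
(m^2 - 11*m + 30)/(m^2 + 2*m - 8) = (m^2 - 11*m + 30)/(m^2 + 2*m - 8)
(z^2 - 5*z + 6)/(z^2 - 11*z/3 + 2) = 3*(z - 2)/(3*z - 2)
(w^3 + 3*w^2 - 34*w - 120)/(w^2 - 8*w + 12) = (w^2 + 9*w + 20)/(w - 2)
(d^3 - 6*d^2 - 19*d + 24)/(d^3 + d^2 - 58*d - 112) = (d^2 + 2*d - 3)/(d^2 + 9*d + 14)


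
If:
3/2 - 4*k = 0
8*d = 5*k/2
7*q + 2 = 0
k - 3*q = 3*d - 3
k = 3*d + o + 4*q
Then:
No Solution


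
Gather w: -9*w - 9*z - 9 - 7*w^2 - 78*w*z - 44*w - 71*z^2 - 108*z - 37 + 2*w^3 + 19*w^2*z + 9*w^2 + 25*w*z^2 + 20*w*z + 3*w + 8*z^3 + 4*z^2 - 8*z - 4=2*w^3 + w^2*(19*z + 2) + w*(25*z^2 - 58*z - 50) + 8*z^3 - 67*z^2 - 125*z - 50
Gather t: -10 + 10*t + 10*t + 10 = 20*t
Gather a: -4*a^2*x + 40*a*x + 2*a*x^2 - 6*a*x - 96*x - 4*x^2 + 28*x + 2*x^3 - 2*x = -4*a^2*x + a*(2*x^2 + 34*x) + 2*x^3 - 4*x^2 - 70*x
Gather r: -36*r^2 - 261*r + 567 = -36*r^2 - 261*r + 567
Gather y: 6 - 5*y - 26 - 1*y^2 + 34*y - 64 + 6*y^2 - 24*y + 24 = 5*y^2 + 5*y - 60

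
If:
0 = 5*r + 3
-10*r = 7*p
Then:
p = 6/7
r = -3/5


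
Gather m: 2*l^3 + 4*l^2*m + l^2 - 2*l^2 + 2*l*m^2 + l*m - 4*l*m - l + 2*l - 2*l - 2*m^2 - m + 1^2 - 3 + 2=2*l^3 - l^2 - l + m^2*(2*l - 2) + m*(4*l^2 - 3*l - 1)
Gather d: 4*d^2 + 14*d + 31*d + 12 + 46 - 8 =4*d^2 + 45*d + 50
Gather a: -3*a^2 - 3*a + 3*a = -3*a^2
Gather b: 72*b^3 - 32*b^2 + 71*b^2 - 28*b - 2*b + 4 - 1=72*b^3 + 39*b^2 - 30*b + 3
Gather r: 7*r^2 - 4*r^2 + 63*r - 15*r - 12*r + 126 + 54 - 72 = 3*r^2 + 36*r + 108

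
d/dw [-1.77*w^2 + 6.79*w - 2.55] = 6.79 - 3.54*w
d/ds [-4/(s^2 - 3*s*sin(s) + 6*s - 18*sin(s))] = 4*(-3*s*cos(s) + 2*s - 3*sin(s) - 18*cos(s) + 6)/((s + 6)^2*(s - 3*sin(s))^2)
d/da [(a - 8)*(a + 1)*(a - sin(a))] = -(a - 8)*(a + 1)*(cos(a) - 1) + (a - 8)*(a - sin(a)) + (a + 1)*(a - sin(a))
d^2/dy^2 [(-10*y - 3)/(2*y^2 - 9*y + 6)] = 2*(-(4*y - 9)^2*(10*y + 3) + 12*(5*y - 7)*(2*y^2 - 9*y + 6))/(2*y^2 - 9*y + 6)^3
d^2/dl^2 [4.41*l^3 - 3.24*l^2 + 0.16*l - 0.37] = 26.46*l - 6.48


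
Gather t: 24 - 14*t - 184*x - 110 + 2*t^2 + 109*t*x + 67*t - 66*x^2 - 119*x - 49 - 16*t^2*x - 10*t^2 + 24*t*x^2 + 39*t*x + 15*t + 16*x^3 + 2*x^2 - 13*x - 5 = t^2*(-16*x - 8) + t*(24*x^2 + 148*x + 68) + 16*x^3 - 64*x^2 - 316*x - 140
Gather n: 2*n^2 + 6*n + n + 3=2*n^2 + 7*n + 3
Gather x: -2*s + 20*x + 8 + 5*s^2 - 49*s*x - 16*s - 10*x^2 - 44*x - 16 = 5*s^2 - 18*s - 10*x^2 + x*(-49*s - 24) - 8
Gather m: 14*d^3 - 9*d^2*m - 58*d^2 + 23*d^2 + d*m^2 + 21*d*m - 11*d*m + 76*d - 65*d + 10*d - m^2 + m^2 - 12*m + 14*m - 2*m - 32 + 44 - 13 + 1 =14*d^3 - 35*d^2 + d*m^2 + 21*d + m*(-9*d^2 + 10*d)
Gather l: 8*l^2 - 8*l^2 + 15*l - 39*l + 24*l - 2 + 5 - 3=0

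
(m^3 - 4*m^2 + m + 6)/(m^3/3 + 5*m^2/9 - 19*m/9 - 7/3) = 9*(m^2 - 5*m + 6)/(3*m^2 + 2*m - 21)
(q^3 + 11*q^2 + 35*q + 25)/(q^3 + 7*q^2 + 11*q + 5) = (q + 5)/(q + 1)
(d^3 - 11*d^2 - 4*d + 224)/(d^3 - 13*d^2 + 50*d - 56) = (d^2 - 4*d - 32)/(d^2 - 6*d + 8)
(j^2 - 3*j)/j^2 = (j - 3)/j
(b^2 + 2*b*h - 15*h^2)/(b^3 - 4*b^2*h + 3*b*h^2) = (b + 5*h)/(b*(b - h))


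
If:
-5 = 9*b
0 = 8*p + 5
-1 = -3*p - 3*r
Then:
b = -5/9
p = -5/8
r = 23/24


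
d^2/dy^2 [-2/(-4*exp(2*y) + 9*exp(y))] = 2*((9 - 16*exp(y))*(4*exp(y) - 9) + 2*(8*exp(y) - 9)^2)*exp(-y)/(4*exp(y) - 9)^3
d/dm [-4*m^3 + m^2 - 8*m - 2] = -12*m^2 + 2*m - 8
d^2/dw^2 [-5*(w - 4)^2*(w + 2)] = 60 - 30*w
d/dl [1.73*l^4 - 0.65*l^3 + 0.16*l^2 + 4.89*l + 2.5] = 6.92*l^3 - 1.95*l^2 + 0.32*l + 4.89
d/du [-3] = 0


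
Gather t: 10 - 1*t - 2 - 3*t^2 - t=-3*t^2 - 2*t + 8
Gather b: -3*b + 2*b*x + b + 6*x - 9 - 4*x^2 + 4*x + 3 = b*(2*x - 2) - 4*x^2 + 10*x - 6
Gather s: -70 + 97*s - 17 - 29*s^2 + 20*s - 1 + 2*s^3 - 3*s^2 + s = 2*s^3 - 32*s^2 + 118*s - 88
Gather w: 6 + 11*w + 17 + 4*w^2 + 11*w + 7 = 4*w^2 + 22*w + 30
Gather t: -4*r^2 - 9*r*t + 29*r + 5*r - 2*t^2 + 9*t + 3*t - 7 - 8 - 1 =-4*r^2 + 34*r - 2*t^2 + t*(12 - 9*r) - 16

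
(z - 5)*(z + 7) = z^2 + 2*z - 35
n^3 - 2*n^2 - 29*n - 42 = (n - 7)*(n + 2)*(n + 3)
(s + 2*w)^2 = s^2 + 4*s*w + 4*w^2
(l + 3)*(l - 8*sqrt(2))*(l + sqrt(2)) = l^3 - 7*sqrt(2)*l^2 + 3*l^2 - 21*sqrt(2)*l - 16*l - 48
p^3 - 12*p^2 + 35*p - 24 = (p - 8)*(p - 3)*(p - 1)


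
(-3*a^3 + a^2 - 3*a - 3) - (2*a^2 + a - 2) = -3*a^3 - a^2 - 4*a - 1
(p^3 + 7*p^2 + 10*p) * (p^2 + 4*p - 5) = p^5 + 11*p^4 + 33*p^3 + 5*p^2 - 50*p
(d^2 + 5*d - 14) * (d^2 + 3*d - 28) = d^4 + 8*d^3 - 27*d^2 - 182*d + 392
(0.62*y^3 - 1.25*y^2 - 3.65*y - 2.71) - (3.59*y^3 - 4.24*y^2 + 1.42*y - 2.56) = -2.97*y^3 + 2.99*y^2 - 5.07*y - 0.15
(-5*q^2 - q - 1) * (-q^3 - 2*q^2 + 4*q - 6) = 5*q^5 + 11*q^4 - 17*q^3 + 28*q^2 + 2*q + 6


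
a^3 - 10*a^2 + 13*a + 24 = (a - 8)*(a - 3)*(a + 1)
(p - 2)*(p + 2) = p^2 - 4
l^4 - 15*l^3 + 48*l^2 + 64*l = l*(l - 8)^2*(l + 1)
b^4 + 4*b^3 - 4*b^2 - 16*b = b*(b - 2)*(b + 2)*(b + 4)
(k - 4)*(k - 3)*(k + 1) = k^3 - 6*k^2 + 5*k + 12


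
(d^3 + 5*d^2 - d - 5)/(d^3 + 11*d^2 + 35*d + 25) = (d - 1)/(d + 5)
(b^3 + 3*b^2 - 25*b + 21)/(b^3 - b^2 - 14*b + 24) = (b^2 + 6*b - 7)/(b^2 + 2*b - 8)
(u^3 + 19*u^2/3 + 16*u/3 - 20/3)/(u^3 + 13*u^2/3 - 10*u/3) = (u + 2)/u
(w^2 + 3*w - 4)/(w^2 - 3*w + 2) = (w + 4)/(w - 2)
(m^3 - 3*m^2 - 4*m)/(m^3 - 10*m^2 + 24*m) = (m + 1)/(m - 6)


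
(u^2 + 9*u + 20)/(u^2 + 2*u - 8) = (u + 5)/(u - 2)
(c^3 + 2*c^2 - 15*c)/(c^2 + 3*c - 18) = c*(c + 5)/(c + 6)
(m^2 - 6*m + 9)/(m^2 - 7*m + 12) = (m - 3)/(m - 4)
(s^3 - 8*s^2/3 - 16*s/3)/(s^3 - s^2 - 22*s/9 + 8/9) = 3*s*(s - 4)/(3*s^2 - 7*s + 2)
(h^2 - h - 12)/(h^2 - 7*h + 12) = (h + 3)/(h - 3)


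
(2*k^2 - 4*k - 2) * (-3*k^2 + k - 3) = -6*k^4 + 14*k^3 - 4*k^2 + 10*k + 6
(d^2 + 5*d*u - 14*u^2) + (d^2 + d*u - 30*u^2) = 2*d^2 + 6*d*u - 44*u^2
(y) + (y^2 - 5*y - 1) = y^2 - 4*y - 1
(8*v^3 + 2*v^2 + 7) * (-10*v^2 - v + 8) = -80*v^5 - 28*v^4 + 62*v^3 - 54*v^2 - 7*v + 56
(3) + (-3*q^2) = 3 - 3*q^2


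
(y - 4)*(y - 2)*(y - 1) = y^3 - 7*y^2 + 14*y - 8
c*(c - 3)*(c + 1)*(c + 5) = c^4 + 3*c^3 - 13*c^2 - 15*c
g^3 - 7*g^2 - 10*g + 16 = (g - 8)*(g - 1)*(g + 2)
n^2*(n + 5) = n^3 + 5*n^2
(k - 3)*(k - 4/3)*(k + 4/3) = k^3 - 3*k^2 - 16*k/9 + 16/3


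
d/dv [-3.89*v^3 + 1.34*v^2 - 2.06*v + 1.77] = -11.67*v^2 + 2.68*v - 2.06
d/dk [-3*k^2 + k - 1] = 1 - 6*k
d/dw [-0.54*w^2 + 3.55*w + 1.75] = 3.55 - 1.08*w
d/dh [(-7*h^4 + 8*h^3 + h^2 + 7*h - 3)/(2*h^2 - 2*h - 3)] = (-28*h^5 + 58*h^4 + 52*h^3 - 88*h^2 + 6*h - 27)/(4*h^4 - 8*h^3 - 8*h^2 + 12*h + 9)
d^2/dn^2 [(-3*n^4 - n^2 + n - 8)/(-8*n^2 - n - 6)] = 2*(192*n^6 + 72*n^5 + 441*n^4 + 72*n^3 + 2040*n^2 + 336*n - 334)/(512*n^6 + 192*n^5 + 1176*n^4 + 289*n^3 + 882*n^2 + 108*n + 216)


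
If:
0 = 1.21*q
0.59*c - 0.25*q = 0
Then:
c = 0.00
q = 0.00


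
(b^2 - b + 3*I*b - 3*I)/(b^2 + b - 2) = (b + 3*I)/(b + 2)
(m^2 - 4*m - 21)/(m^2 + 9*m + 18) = (m - 7)/(m + 6)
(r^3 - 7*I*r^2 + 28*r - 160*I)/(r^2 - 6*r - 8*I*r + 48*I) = (r^2 + I*r + 20)/(r - 6)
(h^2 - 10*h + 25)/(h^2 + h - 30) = (h - 5)/(h + 6)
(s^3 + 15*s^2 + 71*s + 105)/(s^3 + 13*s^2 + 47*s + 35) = (s + 3)/(s + 1)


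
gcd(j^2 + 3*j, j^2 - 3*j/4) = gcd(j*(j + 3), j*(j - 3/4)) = j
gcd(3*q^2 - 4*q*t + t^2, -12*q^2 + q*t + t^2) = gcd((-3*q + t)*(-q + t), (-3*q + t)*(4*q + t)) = 3*q - t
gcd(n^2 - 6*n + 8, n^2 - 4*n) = n - 4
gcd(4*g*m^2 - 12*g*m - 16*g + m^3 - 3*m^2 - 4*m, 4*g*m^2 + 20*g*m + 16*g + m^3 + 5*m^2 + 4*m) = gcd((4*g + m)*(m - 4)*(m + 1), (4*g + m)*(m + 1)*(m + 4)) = 4*g*m + 4*g + m^2 + m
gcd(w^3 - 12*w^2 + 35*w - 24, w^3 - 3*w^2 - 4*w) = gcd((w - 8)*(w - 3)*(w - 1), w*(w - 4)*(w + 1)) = 1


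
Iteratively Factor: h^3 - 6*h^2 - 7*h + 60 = (h + 3)*(h^2 - 9*h + 20) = (h - 5)*(h + 3)*(h - 4)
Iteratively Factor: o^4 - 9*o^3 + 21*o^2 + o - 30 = (o - 3)*(o^3 - 6*o^2 + 3*o + 10) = (o - 5)*(o - 3)*(o^2 - o - 2) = (o - 5)*(o - 3)*(o - 2)*(o + 1)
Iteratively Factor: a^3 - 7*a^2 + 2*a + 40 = (a + 2)*(a^2 - 9*a + 20) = (a - 4)*(a + 2)*(a - 5)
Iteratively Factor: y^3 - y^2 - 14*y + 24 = (y - 2)*(y^2 + y - 12) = (y - 3)*(y - 2)*(y + 4)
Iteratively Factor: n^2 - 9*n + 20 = (n - 5)*(n - 4)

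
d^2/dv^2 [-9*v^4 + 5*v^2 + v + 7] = 10 - 108*v^2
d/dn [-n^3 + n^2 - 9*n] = -3*n^2 + 2*n - 9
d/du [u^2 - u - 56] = 2*u - 1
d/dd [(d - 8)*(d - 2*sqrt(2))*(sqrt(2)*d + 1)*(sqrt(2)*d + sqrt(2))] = 8*d^3 - 42*d^2 - 9*sqrt(2)*d^2 - 40*d + 42*sqrt(2)*d + 28 + 24*sqrt(2)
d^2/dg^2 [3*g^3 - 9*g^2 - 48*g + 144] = 18*g - 18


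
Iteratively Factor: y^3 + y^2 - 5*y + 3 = (y + 3)*(y^2 - 2*y + 1) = (y - 1)*(y + 3)*(y - 1)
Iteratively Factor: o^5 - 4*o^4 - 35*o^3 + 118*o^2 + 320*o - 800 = (o - 2)*(o^4 - 2*o^3 - 39*o^2 + 40*o + 400) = (o - 5)*(o - 2)*(o^3 + 3*o^2 - 24*o - 80) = (o - 5)*(o - 2)*(o + 4)*(o^2 - o - 20) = (o - 5)*(o - 2)*(o + 4)^2*(o - 5)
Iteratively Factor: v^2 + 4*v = (v + 4)*(v)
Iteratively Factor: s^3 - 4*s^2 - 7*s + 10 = (s - 5)*(s^2 + s - 2) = (s - 5)*(s + 2)*(s - 1)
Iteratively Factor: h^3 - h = (h - 1)*(h^2 + h) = (h - 1)*(h + 1)*(h)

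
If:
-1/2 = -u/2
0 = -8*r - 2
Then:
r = -1/4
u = 1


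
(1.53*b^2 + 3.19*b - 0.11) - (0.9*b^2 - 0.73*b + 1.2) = 0.63*b^2 + 3.92*b - 1.31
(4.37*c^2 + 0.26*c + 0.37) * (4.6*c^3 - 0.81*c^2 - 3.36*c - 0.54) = 20.102*c^5 - 2.3437*c^4 - 13.1918*c^3 - 3.5331*c^2 - 1.3836*c - 0.1998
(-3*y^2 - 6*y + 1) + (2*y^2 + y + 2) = -y^2 - 5*y + 3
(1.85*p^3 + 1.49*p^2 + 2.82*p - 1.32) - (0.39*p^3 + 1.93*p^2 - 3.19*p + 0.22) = 1.46*p^3 - 0.44*p^2 + 6.01*p - 1.54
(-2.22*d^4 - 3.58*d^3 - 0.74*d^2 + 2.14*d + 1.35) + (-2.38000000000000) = -2.22*d^4 - 3.58*d^3 - 0.74*d^2 + 2.14*d - 1.03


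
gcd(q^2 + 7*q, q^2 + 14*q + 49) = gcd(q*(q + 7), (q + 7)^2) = q + 7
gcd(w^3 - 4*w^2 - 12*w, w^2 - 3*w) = w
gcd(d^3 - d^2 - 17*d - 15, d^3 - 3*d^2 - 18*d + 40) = d - 5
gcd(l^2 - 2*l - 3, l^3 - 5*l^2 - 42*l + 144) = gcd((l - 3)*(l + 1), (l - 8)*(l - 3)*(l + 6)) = l - 3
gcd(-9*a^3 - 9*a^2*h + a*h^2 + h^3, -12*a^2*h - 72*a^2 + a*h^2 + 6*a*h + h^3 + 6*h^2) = 3*a - h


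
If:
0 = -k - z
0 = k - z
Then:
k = 0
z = 0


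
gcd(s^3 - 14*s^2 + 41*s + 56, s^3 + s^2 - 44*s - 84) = s - 7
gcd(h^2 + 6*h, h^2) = h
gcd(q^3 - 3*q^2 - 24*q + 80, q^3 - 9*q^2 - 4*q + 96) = q - 4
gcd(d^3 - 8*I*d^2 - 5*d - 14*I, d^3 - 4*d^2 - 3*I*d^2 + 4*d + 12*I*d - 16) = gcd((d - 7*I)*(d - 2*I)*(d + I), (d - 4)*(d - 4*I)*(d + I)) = d + I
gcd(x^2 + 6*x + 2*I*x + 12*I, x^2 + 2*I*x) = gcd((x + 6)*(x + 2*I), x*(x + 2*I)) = x + 2*I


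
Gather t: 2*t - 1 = 2*t - 1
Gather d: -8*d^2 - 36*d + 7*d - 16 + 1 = -8*d^2 - 29*d - 15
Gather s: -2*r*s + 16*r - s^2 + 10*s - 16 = 16*r - s^2 + s*(10 - 2*r) - 16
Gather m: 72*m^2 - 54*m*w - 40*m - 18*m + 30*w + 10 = 72*m^2 + m*(-54*w - 58) + 30*w + 10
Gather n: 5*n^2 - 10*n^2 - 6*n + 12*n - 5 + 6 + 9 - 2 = -5*n^2 + 6*n + 8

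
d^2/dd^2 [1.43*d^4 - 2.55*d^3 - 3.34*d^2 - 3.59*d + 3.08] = 17.16*d^2 - 15.3*d - 6.68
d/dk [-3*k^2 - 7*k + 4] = -6*k - 7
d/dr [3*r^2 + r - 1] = 6*r + 1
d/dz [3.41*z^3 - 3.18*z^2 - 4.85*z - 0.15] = 10.23*z^2 - 6.36*z - 4.85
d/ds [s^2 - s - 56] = 2*s - 1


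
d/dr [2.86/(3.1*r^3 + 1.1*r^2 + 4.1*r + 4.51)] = (-26.598*r^2 - 6.292*r - 11.726)/(3.1*r^3 + 1.1*r^2 + 4.1*r + 4.51)^2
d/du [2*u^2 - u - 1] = 4*u - 1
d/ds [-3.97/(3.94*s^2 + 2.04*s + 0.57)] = (31.2836*s + 8.0988)/(3.94*s^2 + 2.04*s + 0.57)^2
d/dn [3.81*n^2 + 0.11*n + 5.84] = 7.62*n + 0.11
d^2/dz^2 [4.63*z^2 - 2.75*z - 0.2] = 9.26000000000000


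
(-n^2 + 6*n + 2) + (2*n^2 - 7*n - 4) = n^2 - n - 2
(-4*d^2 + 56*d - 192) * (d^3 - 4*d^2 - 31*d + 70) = -4*d^5 + 72*d^4 - 292*d^3 - 1248*d^2 + 9872*d - 13440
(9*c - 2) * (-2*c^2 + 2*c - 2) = -18*c^3 + 22*c^2 - 22*c + 4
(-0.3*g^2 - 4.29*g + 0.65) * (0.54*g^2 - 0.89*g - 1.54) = -0.162*g^4 - 2.0496*g^3 + 4.6311*g^2 + 6.0281*g - 1.001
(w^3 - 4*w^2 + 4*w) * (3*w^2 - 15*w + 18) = 3*w^5 - 27*w^4 + 90*w^3 - 132*w^2 + 72*w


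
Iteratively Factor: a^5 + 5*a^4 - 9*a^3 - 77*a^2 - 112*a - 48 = (a + 1)*(a^4 + 4*a^3 - 13*a^2 - 64*a - 48) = (a + 1)*(a + 3)*(a^3 + a^2 - 16*a - 16) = (a + 1)^2*(a + 3)*(a^2 - 16) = (a + 1)^2*(a + 3)*(a + 4)*(a - 4)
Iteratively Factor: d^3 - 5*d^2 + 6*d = (d)*(d^2 - 5*d + 6) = d*(d - 2)*(d - 3)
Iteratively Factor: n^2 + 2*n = (n)*(n + 2)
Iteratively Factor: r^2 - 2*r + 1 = (r - 1)*(r - 1)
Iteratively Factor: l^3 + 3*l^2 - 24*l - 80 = (l + 4)*(l^2 - l - 20) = (l - 5)*(l + 4)*(l + 4)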